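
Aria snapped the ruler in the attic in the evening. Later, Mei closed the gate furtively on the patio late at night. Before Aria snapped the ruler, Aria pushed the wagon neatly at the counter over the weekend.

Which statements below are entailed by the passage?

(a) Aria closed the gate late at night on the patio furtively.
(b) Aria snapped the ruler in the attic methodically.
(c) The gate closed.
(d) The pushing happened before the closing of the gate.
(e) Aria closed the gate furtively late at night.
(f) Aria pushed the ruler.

(c), (d)

(a) Not entailed — the passage has Mei closing the gate, not Aria.
(b) Not entailed — 'methodically' adds information not in the original event.
(c) Entailed — 'Mei closed the gate' is causative; it entails the inchoative 'the gate closed'.
(d) Entailed — the narrative places the pushing before the closing.
(e) Not entailed — the passage has Mei closing the gate, not Aria.
(f) Not entailed — Aria pushed the wagon, not the ruler; the ruler belongs to the snapping event.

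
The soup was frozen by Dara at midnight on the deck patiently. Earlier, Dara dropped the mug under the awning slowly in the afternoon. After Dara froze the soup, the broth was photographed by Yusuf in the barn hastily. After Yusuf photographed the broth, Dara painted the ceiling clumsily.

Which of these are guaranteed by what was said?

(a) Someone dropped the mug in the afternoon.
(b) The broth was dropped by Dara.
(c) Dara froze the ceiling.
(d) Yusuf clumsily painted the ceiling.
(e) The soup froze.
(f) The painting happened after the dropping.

(a) Entailed — every conjunct here is already in the original dropping event.
(b) Not entailed — Dara dropped the mug, not the broth; the broth belongs to the photographing event.
(c) Not entailed — Dara froze the soup, not the ceiling; the ceiling belongs to the painting event.
(d) Not entailed — the passage has Dara painting the ceiling, not Yusuf.
(e) Entailed — 'Dara froze the soup' is causative; it entails the inchoative 'the soup froze'.
(f) Entailed — the narrative places the dropping before the painting.

(a), (e), (f)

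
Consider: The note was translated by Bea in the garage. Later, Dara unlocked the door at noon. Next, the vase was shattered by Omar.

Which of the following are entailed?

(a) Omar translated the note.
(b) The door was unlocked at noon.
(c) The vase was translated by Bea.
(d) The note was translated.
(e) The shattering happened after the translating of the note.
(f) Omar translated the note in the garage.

(a) Not entailed — the passage has Bea translating the note, not Omar.
(b) Entailed — generalizing the agent leaves a sub-description the original still satisfies.
(c) Not entailed — Bea translated the note, not the vase; the vase belongs to the shattering event.
(d) Entailed — every conjunct here is already in the original translating event.
(e) Entailed — the narrative places the translating before the shattering.
(f) Not entailed — the passage has Bea translating the note, not Omar.

(b), (d), (e)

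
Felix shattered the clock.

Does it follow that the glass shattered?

Nothing is said about any glass; only the clock is affected.

no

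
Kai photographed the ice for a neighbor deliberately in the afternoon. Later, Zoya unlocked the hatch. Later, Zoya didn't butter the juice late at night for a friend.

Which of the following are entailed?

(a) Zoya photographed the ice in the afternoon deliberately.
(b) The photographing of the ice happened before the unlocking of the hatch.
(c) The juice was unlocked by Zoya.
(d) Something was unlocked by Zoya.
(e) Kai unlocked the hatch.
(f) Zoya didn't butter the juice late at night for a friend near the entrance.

(b), (d), (f)

(a) Not entailed — the passage has Kai photographing the ice, not Zoya.
(b) Entailed — the narrative places the photographing before the unlocking.
(c) Not entailed — Zoya unlocked the hatch, not the juice; the juice belongs to the buttering event.
(d) Entailed — this follows by dropping conjuncts from the unlocking event's description.
(e) Not entailed — the passage has Zoya unlocking the hatch, not Kai.
(f) Entailed — under negation, adding a further restriction is entailed: if no such buttering event occurred, none occurred near the entrance either.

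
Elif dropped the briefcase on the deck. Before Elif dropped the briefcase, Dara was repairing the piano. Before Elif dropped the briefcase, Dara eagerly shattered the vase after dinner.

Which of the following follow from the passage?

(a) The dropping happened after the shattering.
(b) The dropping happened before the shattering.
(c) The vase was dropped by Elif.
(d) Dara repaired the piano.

(a)

(a) Entailed — the narrative places the shattering before the dropping.
(b) Not entailed — the narrative places the shattering before the dropping, not after.
(c) Not entailed — Elif dropped the briefcase, not the vase; the vase belongs to the shattering event.
(d) Not entailed — 'was repairing' is progressive on an accomplishment; it does not entail the completed 'repaired'.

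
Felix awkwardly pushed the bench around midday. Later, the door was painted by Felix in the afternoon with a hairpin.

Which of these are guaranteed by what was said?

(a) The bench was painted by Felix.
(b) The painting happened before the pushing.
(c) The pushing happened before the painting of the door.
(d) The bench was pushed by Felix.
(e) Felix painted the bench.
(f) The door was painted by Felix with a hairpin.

(c), (d), (f)

(a) Not entailed — Felix painted the door, not the bench; the bench belongs to the pushing event.
(b) Not entailed — the narrative places the pushing before the painting, not after.
(c) Entailed — the narrative places the pushing before the painting.
(d) Entailed — the original entails any weakening of itself; this just drops 'around midday', 'awkwardly'.
(e) Not entailed — Felix painted the door, not the bench; the bench belongs to the pushing event.
(f) Entailed — the original entails any weakening of itself; this just drops 'in the afternoon'.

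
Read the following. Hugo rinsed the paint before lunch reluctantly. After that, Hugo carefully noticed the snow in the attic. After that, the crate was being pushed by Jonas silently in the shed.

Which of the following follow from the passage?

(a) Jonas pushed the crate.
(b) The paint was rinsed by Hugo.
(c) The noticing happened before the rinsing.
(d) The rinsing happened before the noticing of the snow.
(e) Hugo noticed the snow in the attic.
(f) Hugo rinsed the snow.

(a), (b), (d), (e)

(a) Entailed — 'push' is an activity; 'was pushing' entails that some pushing happened, so 'pushed' holds.
(b) Entailed — every conjunct here is already in the original rinsing event.
(c) Not entailed — the narrative places the rinsing before the noticing, not after.
(d) Entailed — the narrative places the rinsing before the noticing.
(e) Entailed — this follows by dropping conjuncts from the noticing event's description.
(f) Not entailed — Hugo rinsed the paint, not the snow; the snow belongs to the noticing event.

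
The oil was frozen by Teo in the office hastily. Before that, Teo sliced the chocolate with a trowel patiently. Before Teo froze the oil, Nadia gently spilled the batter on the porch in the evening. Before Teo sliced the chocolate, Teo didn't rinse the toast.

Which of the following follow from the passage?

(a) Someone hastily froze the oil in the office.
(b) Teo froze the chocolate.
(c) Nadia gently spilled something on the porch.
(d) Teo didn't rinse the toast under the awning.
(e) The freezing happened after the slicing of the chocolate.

(a) Entailed — generalizing the agent leaves a sub-description the original still satisfies.
(b) Not entailed — Teo froze the oil, not the chocolate; the chocolate belongs to the slicing event.
(c) Entailed — dropping 'in the evening' and generalizing the patient leaves a sub-description the original still satisfies.
(d) Entailed — under negation, adding a further restriction is entailed: if no such rinsing event occurred, none occurred under the awning either.
(e) Entailed — the narrative places the slicing before the freezing.

(a), (c), (d), (e)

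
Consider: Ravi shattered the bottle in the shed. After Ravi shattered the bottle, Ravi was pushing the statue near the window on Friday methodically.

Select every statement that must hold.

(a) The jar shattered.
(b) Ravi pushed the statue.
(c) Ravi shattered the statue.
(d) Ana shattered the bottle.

(a) Not entailed — the bottle is what shattered, not the jar.
(b) Entailed — 'push' is an activity; 'was pushing' entails that some pushing happened, so 'pushed' holds.
(c) Not entailed — Ravi shattered the bottle, not the statue; the statue belongs to the pushing event.
(d) Not entailed — the passage has Ravi shattering the bottle, not Ana.

(b)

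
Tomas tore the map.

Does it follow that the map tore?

yes

'Tomas tore the map' is the causative; it entails the inchoative 'the map tore'.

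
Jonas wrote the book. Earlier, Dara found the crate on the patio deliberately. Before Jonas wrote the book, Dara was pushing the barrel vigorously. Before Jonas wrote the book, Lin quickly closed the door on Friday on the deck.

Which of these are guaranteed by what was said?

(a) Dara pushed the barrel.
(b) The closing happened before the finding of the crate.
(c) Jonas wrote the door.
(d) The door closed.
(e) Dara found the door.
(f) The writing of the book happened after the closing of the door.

(a), (d), (f)

(a) Entailed — 'push' is an activity; 'was pushing' entails that some pushing happened, so 'pushed' holds.
(b) Not entailed — the narrative doesn't order the closing relative to the finding.
(c) Not entailed — Jonas wrote the book, not the door; the door belongs to the closing event.
(d) Entailed — 'Lin closed the door' is causative; it entails the inchoative 'the door closed'.
(e) Not entailed — Dara found the crate, not the door; the door belongs to the closing event.
(f) Entailed — the narrative places the closing before the writing.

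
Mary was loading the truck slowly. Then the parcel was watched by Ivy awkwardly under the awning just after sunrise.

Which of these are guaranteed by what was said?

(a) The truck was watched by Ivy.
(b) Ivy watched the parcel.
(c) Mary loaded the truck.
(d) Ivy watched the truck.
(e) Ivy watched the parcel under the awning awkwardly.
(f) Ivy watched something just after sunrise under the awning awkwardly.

(b), (e), (f)

(a) Not entailed — Ivy watched the parcel, not the truck; the truck belongs to the loading event.
(b) Entailed — this follows by dropping conjuncts from the watching event's description.
(c) Not entailed — 'was loading' is progressive on an accomplishment; it does not entail the completed 'loaded'.
(d) Not entailed — Ivy watched the parcel, not the truck; the truck belongs to the loading event.
(e) Entailed — dropping 'just after sunrise' leaves a sub-description the original still satisfies.
(f) Entailed — the original entails any weakening of itself; this just generalizes the patient.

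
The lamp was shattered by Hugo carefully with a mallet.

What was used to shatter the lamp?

a mallet

'with a mallet' marks the instrument of the shattering event.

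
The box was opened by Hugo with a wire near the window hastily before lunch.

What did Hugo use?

'with a wire' marks the instrument of the opening event.

a wire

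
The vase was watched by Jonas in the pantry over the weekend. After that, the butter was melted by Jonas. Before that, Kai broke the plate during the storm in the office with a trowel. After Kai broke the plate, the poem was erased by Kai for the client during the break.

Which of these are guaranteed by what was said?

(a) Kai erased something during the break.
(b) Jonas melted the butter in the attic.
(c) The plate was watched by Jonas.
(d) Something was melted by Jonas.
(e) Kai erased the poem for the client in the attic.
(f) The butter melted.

(a), (d), (f)

(a) Entailed — every conjunct here is already in the original erasing event.
(b) Not entailed — 'in the attic' adds information not in the original event.
(c) Not entailed — Jonas watched the vase, not the plate; the plate belongs to the breaking event.
(d) Entailed — generalizing the patient leaves a sub-description the original still satisfies.
(e) Not entailed — 'in the attic' adds information not in the original event.
(f) Entailed — 'Jonas melted the butter' is causative; it entails the inchoative 'the butter melted'.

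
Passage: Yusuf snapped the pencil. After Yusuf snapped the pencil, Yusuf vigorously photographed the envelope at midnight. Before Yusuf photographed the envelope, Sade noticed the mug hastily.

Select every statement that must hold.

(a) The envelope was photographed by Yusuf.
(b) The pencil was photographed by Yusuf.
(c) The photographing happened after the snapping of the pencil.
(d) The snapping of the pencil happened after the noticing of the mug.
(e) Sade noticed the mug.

(a) Entailed — every conjunct here is already in the original photographing event.
(b) Not entailed — Yusuf photographed the envelope, not the pencil; the pencil belongs to the snapping event.
(c) Entailed — the narrative places the snapping before the photographing.
(d) Not entailed — the narrative doesn't order the noticing relative to the snapping.
(e) Entailed — this follows by dropping conjuncts from the noticing event's description.

(a), (c), (e)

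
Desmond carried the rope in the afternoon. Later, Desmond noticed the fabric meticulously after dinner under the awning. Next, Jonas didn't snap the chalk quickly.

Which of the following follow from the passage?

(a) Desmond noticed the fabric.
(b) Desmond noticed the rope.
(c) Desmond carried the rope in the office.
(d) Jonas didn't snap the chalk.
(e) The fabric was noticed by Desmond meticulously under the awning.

(a) Entailed — this follows by dropping conjuncts from the noticing event's description.
(b) Not entailed — Desmond noticed the fabric, not the rope; the rope belongs to the carrying event.
(c) Not entailed — 'in the office' adds information not in the original event.
(d) Not entailed — dropping 'quickly' under negation is not valid — the original leaves open that Jonas snapped the chalk some other way.
(e) Entailed — this follows by dropping conjuncts from the noticing event's description.

(a), (e)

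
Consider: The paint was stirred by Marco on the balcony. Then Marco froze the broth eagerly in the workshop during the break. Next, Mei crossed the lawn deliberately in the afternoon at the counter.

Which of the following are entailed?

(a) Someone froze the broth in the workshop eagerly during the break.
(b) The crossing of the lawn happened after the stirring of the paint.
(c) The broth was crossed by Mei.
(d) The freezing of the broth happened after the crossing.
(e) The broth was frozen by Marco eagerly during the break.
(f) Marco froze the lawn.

(a), (b), (e)

(a) Entailed — this follows by dropping conjuncts from the freezing event's description.
(b) Entailed — the narrative places the stirring before the crossing.
(c) Not entailed — Mei crossed the lawn, not the broth; the broth belongs to the freezing event.
(d) Not entailed — the narrative places the freezing before the crossing, not after.
(e) Entailed — dropping 'in the workshop' leaves a sub-description the original still satisfies.
(f) Not entailed — Marco froze the broth, not the lawn; the lawn belongs to the crossing event.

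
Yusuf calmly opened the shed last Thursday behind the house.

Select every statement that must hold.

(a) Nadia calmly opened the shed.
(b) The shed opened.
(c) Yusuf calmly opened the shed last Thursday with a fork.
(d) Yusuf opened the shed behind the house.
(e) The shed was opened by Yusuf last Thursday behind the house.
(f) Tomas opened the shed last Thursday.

(b), (d), (e)

(a) Not entailed — the passage has Yusuf opening the shed, not Nadia.
(b) Entailed — 'Yusuf opened the shed' is causative; it entails the inchoative 'the shed opened'.
(c) Not entailed — 'with a fork' adds information not in the original event.
(d) Entailed — the original entails any weakening of itself; this just drops 'last Thursday', 'calmly'.
(e) Entailed — the original entails any weakening of itself; this just drops 'calmly'.
(f) Not entailed — the passage has Yusuf opening the shed, not Tomas.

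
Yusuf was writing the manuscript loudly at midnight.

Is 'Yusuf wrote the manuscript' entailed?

'was writing' is progressive; for an accomplishment like 'write the manuscript', it doesn't entail completion.

no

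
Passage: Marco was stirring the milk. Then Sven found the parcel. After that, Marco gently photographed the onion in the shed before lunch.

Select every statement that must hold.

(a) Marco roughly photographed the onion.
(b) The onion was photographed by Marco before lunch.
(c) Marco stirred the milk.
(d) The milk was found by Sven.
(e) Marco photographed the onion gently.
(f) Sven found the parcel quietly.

(b), (c), (e)

(a) Not entailed — 'roughly' adds a manner not in (and inconsistent with) the original.
(b) Entailed — every conjunct here is already in the original photographing event.
(c) Entailed — 'stir' is an activity; 'was stirring' entails that some stirring happened, so 'stirred' holds.
(d) Not entailed — Sven found the parcel, not the milk; the milk belongs to the stirring event.
(e) Entailed — dropping 'in the shed', 'before lunch' leaves a sub-description the original still satisfies.
(f) Not entailed — 'quietly' adds information not in the original event.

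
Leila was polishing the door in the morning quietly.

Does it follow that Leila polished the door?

yes

'polish' is atelic; if Leila was polishing the door, then Leila polished the door (for some time).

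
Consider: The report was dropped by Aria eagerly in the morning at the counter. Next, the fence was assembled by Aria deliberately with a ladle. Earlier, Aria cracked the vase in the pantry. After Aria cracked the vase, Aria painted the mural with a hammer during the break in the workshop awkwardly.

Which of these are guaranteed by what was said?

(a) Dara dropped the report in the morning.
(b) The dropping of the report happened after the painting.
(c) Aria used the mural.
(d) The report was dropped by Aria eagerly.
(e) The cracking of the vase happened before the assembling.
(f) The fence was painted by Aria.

(d), (e)

(a) Not entailed — the passage has Aria dropping the report, not Dara.
(b) Not entailed — the narrative doesn't order the painting relative to the dropping.
(c) Not entailed — the mural is the patient, not an instrument — Aria used a hammer.
(d) Entailed — the original entails any weakening of itself; this just drops 'in the morning', 'at the counter'.
(e) Entailed — the narrative places the cracking before the assembling.
(f) Not entailed — Aria painted the mural, not the fence; the fence belongs to the assembling event.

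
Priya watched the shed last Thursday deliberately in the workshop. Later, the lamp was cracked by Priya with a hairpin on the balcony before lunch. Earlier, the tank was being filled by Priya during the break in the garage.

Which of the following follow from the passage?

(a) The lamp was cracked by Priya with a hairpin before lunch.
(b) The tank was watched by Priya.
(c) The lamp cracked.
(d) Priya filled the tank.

(a) Entailed — every conjunct here is already in the original cracking event.
(b) Not entailed — Priya watched the shed, not the tank; the tank belongs to the filling event.
(c) Entailed — 'Priya cracked the lamp' is causative; it entails the inchoative 'the lamp cracked'.
(d) Not entailed — 'was filling' is progressive on an accomplishment; it does not entail the completed 'filled'.

(a), (c)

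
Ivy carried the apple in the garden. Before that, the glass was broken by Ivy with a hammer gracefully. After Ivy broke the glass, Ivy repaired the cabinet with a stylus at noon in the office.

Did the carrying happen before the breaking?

The narrative orders the breaking before the carrying.

no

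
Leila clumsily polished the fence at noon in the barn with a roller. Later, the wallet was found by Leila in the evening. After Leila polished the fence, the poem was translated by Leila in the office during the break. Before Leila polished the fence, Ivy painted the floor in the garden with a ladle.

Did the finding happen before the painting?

no

The narrative orders the painting before the finding.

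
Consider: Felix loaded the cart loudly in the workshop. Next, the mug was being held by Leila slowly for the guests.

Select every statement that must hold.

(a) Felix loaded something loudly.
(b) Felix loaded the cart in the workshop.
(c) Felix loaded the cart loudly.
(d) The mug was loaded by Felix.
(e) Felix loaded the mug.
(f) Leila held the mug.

(a) Entailed — the original entails any weakening of itself; this just drops 'in the workshop' and generalizes the patient.
(b) Entailed — every conjunct here is already in the original loading event.
(c) Entailed — every conjunct here is already in the original loading event.
(d) Not entailed — Felix loaded the cart, not the mug; the mug belongs to the holding event.
(e) Not entailed — Felix loaded the cart, not the mug; the mug belongs to the holding event.
(f) Entailed — 'hold' is an activity; 'was holding' entails that some holding happened, so 'held' holds.

(a), (b), (c), (f)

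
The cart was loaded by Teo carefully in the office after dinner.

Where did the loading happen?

'in the office' marks the location of the loading event.

in the office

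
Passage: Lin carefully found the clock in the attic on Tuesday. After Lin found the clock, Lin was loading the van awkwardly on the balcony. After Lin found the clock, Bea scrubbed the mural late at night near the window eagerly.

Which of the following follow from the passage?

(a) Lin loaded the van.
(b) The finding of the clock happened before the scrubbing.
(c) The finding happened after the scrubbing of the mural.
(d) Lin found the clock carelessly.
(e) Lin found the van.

(b)

(a) Not entailed — 'was loading' is progressive on an accomplishment; it does not entail the completed 'loaded'.
(b) Entailed — the narrative places the finding before the scrubbing.
(c) Not entailed — the narrative places the finding before the scrubbing, not after.
(d) Not entailed — 'carelessly' adds a manner not in (and inconsistent with) the original.
(e) Not entailed — Lin found the clock, not the van; the van belongs to the loading event.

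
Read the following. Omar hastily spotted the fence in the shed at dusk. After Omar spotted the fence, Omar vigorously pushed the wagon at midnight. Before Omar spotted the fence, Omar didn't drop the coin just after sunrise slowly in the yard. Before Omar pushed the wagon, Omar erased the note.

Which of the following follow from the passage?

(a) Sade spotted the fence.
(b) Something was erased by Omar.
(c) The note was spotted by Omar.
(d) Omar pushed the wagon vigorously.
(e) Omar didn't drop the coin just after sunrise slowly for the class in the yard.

(b), (d), (e)

(a) Not entailed — the passage has Omar spotting the fence, not Sade.
(b) Entailed — generalizing the patient leaves a sub-description the original still satisfies.
(c) Not entailed — Omar spotted the fence, not the note; the note belongs to the erasing event.
(d) Entailed — this follows by dropping conjuncts from the pushing event's description.
(e) Entailed — under negation, adding a further restriction is entailed: if no such dropping event occurred, none occurred for the class either.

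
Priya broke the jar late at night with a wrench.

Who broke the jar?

Priya

'Priya' marks the agent of the breaking event.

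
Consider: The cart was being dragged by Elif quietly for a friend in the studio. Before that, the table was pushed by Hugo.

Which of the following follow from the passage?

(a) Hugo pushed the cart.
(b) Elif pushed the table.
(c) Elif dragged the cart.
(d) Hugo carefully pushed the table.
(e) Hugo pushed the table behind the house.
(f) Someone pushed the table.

(c), (f)

(a) Not entailed — Hugo pushed the table, not the cart; the cart belongs to the dragging event.
(b) Not entailed — the passage has Hugo pushing the table, not Elif.
(c) Entailed — 'drag' is an activity; 'was dragging' entails that some dragging happened, so 'dragged' holds.
(d) Not entailed — 'carefully' adds information not in the original event.
(e) Not entailed — 'behind the house' adds information not in the original event.
(f) Entailed — every conjunct here is already in the original pushing event.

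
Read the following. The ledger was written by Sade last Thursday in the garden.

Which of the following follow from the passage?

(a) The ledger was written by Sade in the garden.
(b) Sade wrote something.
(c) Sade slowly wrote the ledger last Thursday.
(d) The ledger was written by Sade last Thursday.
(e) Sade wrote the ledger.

(a), (b), (d), (e)

(a) Entailed — dropping 'last Thursday' leaves a sub-description the original still satisfies.
(b) Entailed — this follows by dropping conjuncts from the writing event's description.
(c) Not entailed — 'slowly' adds information not in the original event.
(d) Entailed — dropping 'in the garden' leaves a sub-description the original still satisfies.
(e) Entailed — this follows by dropping conjuncts from the writing event's description.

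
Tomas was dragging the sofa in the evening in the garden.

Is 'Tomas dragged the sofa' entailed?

yes

'drag' is atelic; if Tomas was dragging the sofa, then Tomas dragged the sofa (for some time).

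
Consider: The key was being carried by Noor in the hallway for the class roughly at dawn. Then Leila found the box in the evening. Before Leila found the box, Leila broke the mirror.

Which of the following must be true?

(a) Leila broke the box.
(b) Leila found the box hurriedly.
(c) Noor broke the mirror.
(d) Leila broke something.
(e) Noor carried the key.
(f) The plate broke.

(d), (e)

(a) Not entailed — Leila broke the mirror, not the box; the box belongs to the finding event.
(b) Not entailed — 'hurriedly' adds information not in the original event.
(c) Not entailed — the passage has Leila breaking the mirror, not Noor.
(d) Entailed — generalizing the patient leaves a sub-description the original still satisfies.
(e) Entailed — 'carry' is an activity; 'was carrying' entails that some carrying happened, so 'carried' holds.
(f) Not entailed — the mirror is what broke, not the plate.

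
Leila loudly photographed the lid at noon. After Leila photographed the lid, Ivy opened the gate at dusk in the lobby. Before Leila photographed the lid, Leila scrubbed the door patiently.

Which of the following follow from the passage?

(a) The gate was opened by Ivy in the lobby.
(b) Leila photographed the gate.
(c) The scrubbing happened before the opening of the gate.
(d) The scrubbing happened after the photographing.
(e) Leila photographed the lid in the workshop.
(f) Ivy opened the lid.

(a) Entailed — this follows by dropping conjuncts from the opening event's description.
(b) Not entailed — Leila photographed the lid, not the gate; the gate belongs to the opening event.
(c) Entailed — the narrative places the scrubbing before the opening.
(d) Not entailed — the narrative places the scrubbing before the photographing, not after.
(e) Not entailed — 'in the workshop' adds information not in the original event.
(f) Not entailed — Ivy opened the gate, not the lid; the lid belongs to the photographing event.

(a), (c)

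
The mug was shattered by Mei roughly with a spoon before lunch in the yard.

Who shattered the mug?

Mei

'Mei' marks the agent of the shattering event.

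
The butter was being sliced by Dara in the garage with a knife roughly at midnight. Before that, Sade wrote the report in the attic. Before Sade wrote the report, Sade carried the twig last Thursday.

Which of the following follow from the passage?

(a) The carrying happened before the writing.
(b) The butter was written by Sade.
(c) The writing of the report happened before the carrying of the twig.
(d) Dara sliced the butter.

(a) Entailed — the narrative places the carrying before the writing.
(b) Not entailed — Sade wrote the report, not the butter; the butter belongs to the slicing event.
(c) Not entailed — the narrative places the carrying before the writing, not after.
(d) Not entailed — 'was slicing' is progressive on an accomplishment; it does not entail the completed 'sliced'.

(a)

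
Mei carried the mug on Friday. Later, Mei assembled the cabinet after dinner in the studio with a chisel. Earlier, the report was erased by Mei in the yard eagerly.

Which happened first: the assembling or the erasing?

The connectives place the erasing before the assembling.

the erasing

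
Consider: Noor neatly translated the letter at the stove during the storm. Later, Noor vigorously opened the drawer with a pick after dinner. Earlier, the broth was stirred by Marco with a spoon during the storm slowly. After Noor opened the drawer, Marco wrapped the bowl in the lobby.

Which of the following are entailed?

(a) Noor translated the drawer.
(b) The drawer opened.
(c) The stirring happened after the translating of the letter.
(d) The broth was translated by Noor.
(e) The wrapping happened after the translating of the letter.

(b), (e)

(a) Not entailed — Noor translated the letter, not the drawer; the drawer belongs to the opening event.
(b) Entailed — 'Noor opened the drawer' is causative; it entails the inchoative 'the drawer opened'.
(c) Not entailed — the narrative doesn't order the translating relative to the stirring.
(d) Not entailed — Noor translated the letter, not the broth; the broth belongs to the stirring event.
(e) Entailed — the narrative places the translating before the wrapping.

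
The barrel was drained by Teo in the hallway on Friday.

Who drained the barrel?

Teo

'Teo' marks the agent of the draining event.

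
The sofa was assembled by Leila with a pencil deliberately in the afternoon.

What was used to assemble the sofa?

a pencil

'with a pencil' marks the instrument of the assembling event.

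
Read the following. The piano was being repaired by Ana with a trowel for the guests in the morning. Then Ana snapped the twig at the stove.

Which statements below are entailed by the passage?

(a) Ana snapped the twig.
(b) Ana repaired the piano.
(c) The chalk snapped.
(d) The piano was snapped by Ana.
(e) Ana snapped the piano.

(a) Entailed — dropping 'at the stove' leaves a sub-description the original still satisfies.
(b) Not entailed — 'was repairing' is progressive on an accomplishment; it does not entail the completed 'repaired'.
(c) Not entailed — the twig is what snapped, not the chalk.
(d) Not entailed — Ana snapped the twig, not the piano; the piano belongs to the repairing event.
(e) Not entailed — Ana snapped the twig, not the piano; the piano belongs to the repairing event.

(a)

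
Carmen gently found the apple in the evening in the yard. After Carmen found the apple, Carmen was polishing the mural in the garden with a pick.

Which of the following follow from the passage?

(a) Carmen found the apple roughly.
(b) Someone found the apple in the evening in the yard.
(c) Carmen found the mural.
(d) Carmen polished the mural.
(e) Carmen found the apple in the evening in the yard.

(b), (d), (e)

(a) Not entailed — 'roughly' adds a manner not in (and inconsistent with) the original.
(b) Entailed — every conjunct here is already in the original finding event.
(c) Not entailed — Carmen found the apple, not the mural; the mural belongs to the polishing event.
(d) Entailed — 'polish' is an activity; 'was polishing' entails that some polishing happened, so 'polished' holds.
(e) Entailed — the original entails any weakening of itself; this just drops 'gently'.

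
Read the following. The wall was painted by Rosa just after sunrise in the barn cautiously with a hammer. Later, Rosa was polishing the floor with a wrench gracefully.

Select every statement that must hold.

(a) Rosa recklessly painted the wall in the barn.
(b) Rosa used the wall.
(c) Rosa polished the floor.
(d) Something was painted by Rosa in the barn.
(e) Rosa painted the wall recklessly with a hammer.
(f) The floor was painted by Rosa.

(a) Not entailed — 'recklessly' adds a manner not in (and inconsistent with) the original.
(b) Not entailed — the wall is the patient, not an instrument — Rosa used a hammer.
(c) Entailed — 'polish' is an activity; 'was polishing' entails that some polishing happened, so 'polished' holds.
(d) Entailed — the original entails any weakening of itself; this just drops 'with a hammer', 'cautiously', 'just after sunrise' and generalizes the patient.
(e) Not entailed — 'recklessly' adds a manner not in (and inconsistent with) the original.
(f) Not entailed — Rosa painted the wall, not the floor; the floor belongs to the polishing event.

(c), (d)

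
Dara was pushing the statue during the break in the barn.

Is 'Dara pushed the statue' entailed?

'push' is atelic; if Dara was pushing the statue, then Dara pushed the statue (for some time).

yes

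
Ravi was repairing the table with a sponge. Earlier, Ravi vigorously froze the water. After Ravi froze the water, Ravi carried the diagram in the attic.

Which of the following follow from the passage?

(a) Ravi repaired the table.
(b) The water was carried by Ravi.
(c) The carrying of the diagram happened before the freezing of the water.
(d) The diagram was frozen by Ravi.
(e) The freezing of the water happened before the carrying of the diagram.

(e)

(a) Not entailed — 'was repairing' is progressive on an accomplishment; it does not entail the completed 'repaired'.
(b) Not entailed — Ravi carried the diagram, not the water; the water belongs to the freezing event.
(c) Not entailed — the narrative places the freezing before the carrying, not after.
(d) Not entailed — Ravi froze the water, not the diagram; the diagram belongs to the carrying event.
(e) Entailed — the narrative places the freezing before the carrying.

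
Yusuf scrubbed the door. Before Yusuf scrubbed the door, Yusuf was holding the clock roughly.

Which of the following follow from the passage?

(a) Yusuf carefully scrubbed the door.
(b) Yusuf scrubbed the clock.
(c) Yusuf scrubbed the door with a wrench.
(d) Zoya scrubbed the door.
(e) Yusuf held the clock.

(a) Not entailed — 'carefully' adds information not in the original event.
(b) Not entailed — Yusuf scrubbed the door, not the clock; the clock belongs to the holding event.
(c) Not entailed — 'with a wrench' adds information not in the original event.
(d) Not entailed — the passage has Yusuf scrubbing the door, not Zoya.
(e) Entailed — 'hold' is an activity; 'was holding' entails that some holding happened, so 'held' holds.

(e)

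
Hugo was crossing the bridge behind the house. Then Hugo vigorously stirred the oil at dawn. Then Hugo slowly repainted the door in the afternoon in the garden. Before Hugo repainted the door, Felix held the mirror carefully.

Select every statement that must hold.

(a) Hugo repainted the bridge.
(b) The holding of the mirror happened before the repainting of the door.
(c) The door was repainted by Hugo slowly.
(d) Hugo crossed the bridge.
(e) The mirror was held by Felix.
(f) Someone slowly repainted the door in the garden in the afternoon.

(b), (c), (e), (f)

(a) Not entailed — Hugo repainted the door, not the bridge; the bridge belongs to the crossing event.
(b) Entailed — the narrative places the holding before the repainting.
(c) Entailed — every conjunct here is already in the original repainting event.
(d) Not entailed — 'was crossing' is progressive on an accomplishment; it does not entail the completed 'crossed'.
(e) Entailed — dropping 'carefully' leaves a sub-description the original still satisfies.
(f) Entailed — generalizing the agent leaves a sub-description the original still satisfies.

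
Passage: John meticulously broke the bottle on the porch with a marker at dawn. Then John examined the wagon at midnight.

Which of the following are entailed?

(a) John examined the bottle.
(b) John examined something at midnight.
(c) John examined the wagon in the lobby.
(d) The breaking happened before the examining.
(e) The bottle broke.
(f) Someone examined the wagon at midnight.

(b), (d), (e), (f)

(a) Not entailed — John examined the wagon, not the bottle; the bottle belongs to the breaking event.
(b) Entailed — the original entails any weakening of itself; this just generalizes the patient.
(c) Not entailed — 'in the lobby' adds information not in the original event.
(d) Entailed — the narrative places the breaking before the examining.
(e) Entailed — 'John broke the bottle' is causative; it entails the inchoative 'the bottle broke'.
(f) Entailed — every conjunct here is already in the original examining event.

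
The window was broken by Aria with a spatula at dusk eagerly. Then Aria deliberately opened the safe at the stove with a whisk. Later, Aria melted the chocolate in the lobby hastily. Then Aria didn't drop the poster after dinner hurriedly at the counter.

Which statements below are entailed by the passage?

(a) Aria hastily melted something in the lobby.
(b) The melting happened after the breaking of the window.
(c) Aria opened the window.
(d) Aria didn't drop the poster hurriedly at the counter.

(a) Entailed — this follows by dropping conjuncts from the melting event's description.
(b) Entailed — the narrative places the breaking before the melting.
(c) Not entailed — Aria opened the safe, not the window; the window belongs to the breaking event.
(d) Not entailed — dropping 'after dinner' under negation is not valid — the original leaves open that Aria dropped the poster some other way.

(a), (b)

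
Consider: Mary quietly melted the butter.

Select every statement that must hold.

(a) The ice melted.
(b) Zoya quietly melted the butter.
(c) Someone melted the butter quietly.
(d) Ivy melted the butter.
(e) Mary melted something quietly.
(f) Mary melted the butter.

(a) Not entailed — the butter is what melted, not the ice.
(b) Not entailed — the passage has Mary melting the butter, not Zoya.
(c) Entailed — the original entails any weakening of itself; this just generalizes the agent.
(d) Not entailed — the passage has Mary melting the butter, not Ivy.
(e) Entailed — generalizing the patient leaves a sub-description the original still satisfies.
(f) Entailed — this follows by dropping conjuncts from the melting event's description.

(c), (e), (f)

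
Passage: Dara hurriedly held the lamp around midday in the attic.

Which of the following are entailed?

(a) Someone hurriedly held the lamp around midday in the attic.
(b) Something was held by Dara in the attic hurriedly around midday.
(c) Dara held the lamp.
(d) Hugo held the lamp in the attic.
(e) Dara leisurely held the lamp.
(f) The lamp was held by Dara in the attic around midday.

(a) Entailed — every conjunct here is already in the original holding event.
(b) Entailed — generalizing the patient leaves a sub-description the original still satisfies.
(c) Entailed — the original entails any weakening of itself; this just drops 'around midday', 'in the attic', 'hurriedly'.
(d) Not entailed — the passage has Dara holding the lamp, not Hugo.
(e) Not entailed — 'leisurely' adds a manner not in (and inconsistent with) the original.
(f) Entailed — every conjunct here is already in the original holding event.

(a), (b), (c), (f)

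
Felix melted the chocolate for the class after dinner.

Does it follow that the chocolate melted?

yes

'Felix melted the chocolate' is the causative; it entails the inchoative 'the chocolate melted'.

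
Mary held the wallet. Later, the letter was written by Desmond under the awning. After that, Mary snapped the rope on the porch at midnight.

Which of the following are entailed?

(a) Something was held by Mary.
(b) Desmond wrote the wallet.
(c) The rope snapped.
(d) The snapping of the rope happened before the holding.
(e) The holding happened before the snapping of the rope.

(a) Entailed — generalizing the patient leaves a sub-description the original still satisfies.
(b) Not entailed — Desmond wrote the letter, not the wallet; the wallet belongs to the holding event.
(c) Entailed — 'Mary snapped the rope' is causative; it entails the inchoative 'the rope snapped'.
(d) Not entailed — the narrative places the holding before the snapping, not after.
(e) Entailed — the narrative places the holding before the snapping.

(a), (c), (e)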